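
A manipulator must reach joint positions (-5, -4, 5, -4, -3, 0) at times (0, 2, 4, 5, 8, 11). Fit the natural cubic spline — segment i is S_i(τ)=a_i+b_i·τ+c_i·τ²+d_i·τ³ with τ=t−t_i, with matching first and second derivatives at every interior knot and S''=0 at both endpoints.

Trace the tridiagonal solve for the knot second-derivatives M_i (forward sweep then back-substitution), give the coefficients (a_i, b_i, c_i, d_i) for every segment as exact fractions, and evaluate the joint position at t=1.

  seg 0: a=-5 b=-1838/933 c=0 d=4609/7464
  seg 1: a=-4 b=10151/1866 c=4609/1244 d=-15581/7464
  seg 2: a=5 b=-4469/933 c=-2743/311 d=4301/933
  seg 3: a=-4 b=-8024/933 c=1558/311 d=-5687/8397
  seg 4: a=-3 b=2959/933 c=-1013/933 d=1013/8397
S(1) = -15805/2488

Δ: Δ0=1/2, Δ1=9/2, Δ2=-9, Δ3=1/3, Δ4=1
row 1: diag=8, rhs=24; c'=1/4, d'=3
row 2: denom=6−2·1/4=11/2; d'=(-81−2·3)/(11/2)=-174/11
row 3: denom=8−1·2/11=86/11; d'=(56−1·-174/11)/(86/11)=395/43
row 4: denom=12−3·33/86=933/86; d'=(4−3·395/43)/(933/86)=-2026/933
back: M4=-2026/933
back: M3=395/43−33/86·-2026/933=3116/311
back: M2=-174/11−2/11·3116/311=-5486/311
back: M1=3−1/4·-5486/311=4609/622
M: M0=0, M1=4609/622, M2=-5486/311, M3=3116/311, M4=-2026/933, M5=0
seg 0: a=-5, c=M0/2=0, d=(M1−M0)/(6·2)=4609/7464, b=Δ0−h0·(2M0+M1)/6=-1838/933
seg 1: a=-4, c=M1/2=4609/1244, d=(M2−M1)/(6·2)=-15581/7464, b=Δ1−h1·(2M1+M2)/6=10151/1866
seg 2: a=5, c=M2/2=-2743/311, d=(M3−M2)/(6·1)=4301/933, b=Δ2−h2·(2M2+M3)/6=-4469/933
seg 3: a=-4, c=M3/2=1558/311, d=(M4−M3)/(6·3)=-5687/8397, b=Δ3−h3·(2M3+M4)/6=-8024/933
seg 4: a=-3, c=M4/2=-1013/933, d=(M5−M4)/(6·3)=1013/8397, b=Δ4−h4·(2M4+M5)/6=2959/933
t_q=1 → seg 0, τ=1; S=-5+-1838/933·τ+0·τ²+4609/7464·τ³=-15805/2488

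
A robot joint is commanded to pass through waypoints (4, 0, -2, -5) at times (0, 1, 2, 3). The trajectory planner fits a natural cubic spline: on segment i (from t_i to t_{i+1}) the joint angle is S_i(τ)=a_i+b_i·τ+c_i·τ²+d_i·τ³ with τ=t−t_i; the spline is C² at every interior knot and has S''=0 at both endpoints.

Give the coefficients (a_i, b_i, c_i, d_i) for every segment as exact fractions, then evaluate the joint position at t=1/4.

Δ: Δ0=-4, Δ1=-2, Δ2=-3
row 1: diag=4, rhs=12; c'=1/4, d'=3
row 2: denom=4−1·1/4=15/4; d'=(-6−1·3)/(15/4)=-12/5
back: M2=-12/5
back: M1=3−1/4·-12/5=18/5
M: M0=0, M1=18/5, M2=-12/5, M3=0
seg 0: a=4, c=M0/2=0, d=(M1−M0)/(6·1)=3/5, b=Δ0−h0·(2M0+M1)/6=-23/5
seg 1: a=0, c=M1/2=9/5, d=(M2−M1)/(6·1)=-1, b=Δ1−h1·(2M1+M2)/6=-14/5
seg 2: a=-2, c=M2/2=-6/5, d=(M3−M2)/(6·1)=2/5, b=Δ2−h2·(2M2+M3)/6=-11/5
t_q=1/4 → seg 0, τ=1/4; S=4+-23/5·τ+0·τ²+3/5·τ³=183/64

  seg 0: a=4 b=-23/5 c=0 d=3/5
  seg 1: a=0 b=-14/5 c=9/5 d=-1
  seg 2: a=-2 b=-11/5 c=-6/5 d=2/5
S(1/4) = 183/64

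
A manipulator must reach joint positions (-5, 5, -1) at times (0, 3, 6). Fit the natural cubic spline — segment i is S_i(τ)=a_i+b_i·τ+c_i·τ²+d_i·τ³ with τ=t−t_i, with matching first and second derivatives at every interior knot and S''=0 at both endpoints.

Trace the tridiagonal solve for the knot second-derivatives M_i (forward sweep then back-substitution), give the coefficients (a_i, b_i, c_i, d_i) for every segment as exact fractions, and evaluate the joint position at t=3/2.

  seg 0: a=-5 b=14/3 c=0 d=-4/27
  seg 1: a=5 b=2/3 c=-4/3 d=4/27
S(3/2) = 3/2

Δ: Δ0=10/3, Δ1=-2
row 1: diag=12, rhs=-32; c'=1/4, d'=-8/3
back: M1=-8/3
M: M0=0, M1=-8/3, M2=0
seg 0: a=-5, c=M0/2=0, d=(M1−M0)/(6·3)=-4/27, b=Δ0−h0·(2M0+M1)/6=14/3
seg 1: a=5, c=M1/2=-4/3, d=(M2−M1)/(6·3)=4/27, b=Δ1−h1·(2M1+M2)/6=2/3
t_q=3/2 → seg 0, τ=3/2; S=-5+14/3·τ+0·τ²+-4/27·τ³=3/2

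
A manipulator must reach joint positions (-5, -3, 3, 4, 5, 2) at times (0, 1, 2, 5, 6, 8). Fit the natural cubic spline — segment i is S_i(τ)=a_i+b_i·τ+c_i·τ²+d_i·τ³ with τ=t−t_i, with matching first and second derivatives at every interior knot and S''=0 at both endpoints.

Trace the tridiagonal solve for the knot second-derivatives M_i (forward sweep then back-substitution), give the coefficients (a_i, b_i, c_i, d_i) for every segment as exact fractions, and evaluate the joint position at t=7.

Δ: Δ0=2, Δ1=6, Δ2=1/3, Δ3=1, Δ4=-3/2
row 1: diag=4, rhs=24; c'=1/4, d'=6
row 2: denom=8−1·1/4=31/4; d'=(-34−1·6)/(31/4)=-160/31
row 3: denom=8−3·12/31=212/31; d'=(4−3·-160/31)/(212/31)=151/53
row 4: denom=6−1·31/212=1241/212; d'=(-15−1·151/53)/(1241/212)=-3784/1241
back: M4=-3784/1241
back: M3=151/53−31/212·-3784/1241=4089/1241
back: M2=-160/31−12/31·4089/1241=-7988/1241
back: M1=6−1/4·-7988/1241=9443/1241
M: M0=0, M1=9443/1241, M2=-7988/1241, M3=4089/1241, M4=-3784/1241, M5=0
seg 0: a=-5, c=M0/2=0, d=(M1−M0)/(6·1)=9443/7446, b=Δ0−h0·(2M0+M1)/6=5449/7446
seg 1: a=-3, c=M1/2=9443/2482, d=(M2−M1)/(6·1)=-17431/7446, b=Δ1−h1·(2M1+M2)/6=16889/3723
seg 2: a=3, c=M2/2=-3994/1241, d=(M3−M2)/(6·3)=12077/22338, b=Δ2−h2·(2M2+M3)/6=38143/7446
seg 3: a=4, c=M3/2=4089/2482, d=(M4−M3)/(6·1)=-7873/7446, b=Δ3−h3·(2M3+M4)/6=1526/3723
seg 4: a=5, c=M4/2=-1892/1241, d=(M5−M4)/(6·2)=946/3723, b=Δ4−h4·(2M4+M5)/6=3967/7446
t_q=7 → seg 4, τ=1; S=5+3967/7446·τ+-1892/1241·τ²+946/3723·τ³=10579/2482

  seg 0: a=-5 b=5449/7446 c=0 d=9443/7446
  seg 1: a=-3 b=16889/3723 c=9443/2482 d=-17431/7446
  seg 2: a=3 b=38143/7446 c=-3994/1241 d=12077/22338
  seg 3: a=4 b=1526/3723 c=4089/2482 d=-7873/7446
  seg 4: a=5 b=3967/7446 c=-1892/1241 d=946/3723
S(7) = 10579/2482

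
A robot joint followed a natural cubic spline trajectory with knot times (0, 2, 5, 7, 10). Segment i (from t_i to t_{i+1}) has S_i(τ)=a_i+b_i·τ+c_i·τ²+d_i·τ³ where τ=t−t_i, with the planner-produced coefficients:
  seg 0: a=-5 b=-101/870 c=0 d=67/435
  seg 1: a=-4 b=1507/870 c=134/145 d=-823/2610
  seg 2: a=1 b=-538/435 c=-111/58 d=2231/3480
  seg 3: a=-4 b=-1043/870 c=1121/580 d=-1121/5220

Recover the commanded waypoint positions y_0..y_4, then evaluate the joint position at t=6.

y_0 = S_0(0) = a_0 = -5
y_1 = S_1(0) = a_1 = -4
y_2 = S_2(0) = a_2 = 1
y_3 = S_3(0) = a_3 = -4
y_4 = S_3(3) = 4
t_q=6 is in segment 2 (τ=1); S_2(τ)=-1751/1160

y_0=-5 y_1=-4 y_2=1 y_3=-4 y_4=4
S(6) = -1751/1160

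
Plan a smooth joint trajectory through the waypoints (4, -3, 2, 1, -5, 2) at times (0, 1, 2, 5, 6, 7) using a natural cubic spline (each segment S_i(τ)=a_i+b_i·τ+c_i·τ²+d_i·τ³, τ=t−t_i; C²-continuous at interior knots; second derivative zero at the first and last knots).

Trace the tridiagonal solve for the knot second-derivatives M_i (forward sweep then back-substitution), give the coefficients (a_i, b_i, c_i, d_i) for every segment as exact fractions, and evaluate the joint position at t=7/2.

Δ: Δ0=-7, Δ1=5, Δ2=-1/3, Δ3=-6, Δ4=7
row 1: diag=4, rhs=72; c'=1/4, d'=18
row 2: denom=8−1·1/4=31/4; d'=(-32−1·18)/(31/4)=-200/31
row 3: denom=8−3·12/31=212/31; d'=(-34−3·-200/31)/(212/31)=-227/106
row 4: denom=4−1·31/212=817/212; d'=(78−1·-227/106)/(817/212)=16990/817
back: M4=16990/817
back: M3=-227/106−31/212·16990/817=-4234/817
back: M2=-200/31−12/31·-4234/817=-3632/817
back: M1=18−1/4·-3632/817=15614/817
M: M0=0, M1=15614/817, M2=-3632/817, M3=-4234/817, M4=16990/817, M5=0
seg 0: a=4, c=M0/2=0, d=(M1−M0)/(6·1)=7807/2451, b=Δ0−h0·(2M0+M1)/6=-24964/2451
seg 1: a=-3, c=M1/2=7807/817, d=(M2−M1)/(6·1)=-9623/2451, b=Δ1−h1·(2M1+M2)/6=-1543/2451
seg 2: a=2, c=M2/2=-1816/817, d=(M3−M2)/(6·3)=-7/171, b=Δ2−h2·(2M2+M3)/6=16430/2451
seg 3: a=1, c=M3/2=-2117/817, d=(M4−M3)/(6·1)=10612/2451, b=Δ3−h3·(2M3+M4)/6=-18967/2451
seg 4: a=-5, c=M4/2=8495/817, d=(M5−M4)/(6·1)=-8495/2451, b=Δ4−h4·(2M4+M5)/6=167/2451
t_q=7/2 → seg 2, τ=3/2; S=2+16430/2451·τ+-1816/817·τ²+-7/171·τ³=2379/344

  seg 0: a=4 b=-24964/2451 c=0 d=7807/2451
  seg 1: a=-3 b=-1543/2451 c=7807/817 d=-9623/2451
  seg 2: a=2 b=16430/2451 c=-1816/817 d=-7/171
  seg 3: a=1 b=-18967/2451 c=-2117/817 d=10612/2451
  seg 4: a=-5 b=167/2451 c=8495/817 d=-8495/2451
S(7/2) = 2379/344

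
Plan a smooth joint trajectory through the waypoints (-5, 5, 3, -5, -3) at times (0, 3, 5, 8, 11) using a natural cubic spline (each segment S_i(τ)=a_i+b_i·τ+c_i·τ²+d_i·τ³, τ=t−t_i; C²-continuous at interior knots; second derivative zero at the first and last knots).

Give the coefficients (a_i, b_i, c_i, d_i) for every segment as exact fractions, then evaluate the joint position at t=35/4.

  seg 0: a=-5 b=1601/354 c=0 d=-421/3186
  seg 1: a=5 b=169/177 c=-421/354 d=25/236
  seg 2: a=3 b=-448/177 c=-98/177 d=10/59
  seg 3: a=-5 b=-226/177 c=172/177 d=-172/1593
S(35/4) = -5151/944

Δ: Δ0=10/3, Δ1=-1, Δ2=-8/3, Δ3=2/3
row 1: diag=10, rhs=-26; c'=1/5, d'=-13/5
row 2: denom=10−2·1/5=48/5; d'=(-10−2·-13/5)/(48/5)=-1/2
row 3: denom=12−3·5/16=177/16; d'=(20−3·-1/2)/(177/16)=344/177
back: M3=344/177
back: M2=-1/2−5/16·344/177=-196/177
back: M1=-13/5−1/5·-196/177=-421/177
M: M0=0, M1=-421/177, M2=-196/177, M3=344/177, M4=0
seg 0: a=-5, c=M0/2=0, d=(M1−M0)/(6·3)=-421/3186, b=Δ0−h0·(2M0+M1)/6=1601/354
seg 1: a=5, c=M1/2=-421/354, d=(M2−M1)/(6·2)=25/236, b=Δ1−h1·(2M1+M2)/6=169/177
seg 2: a=3, c=M2/2=-98/177, d=(M3−M2)/(6·3)=10/59, b=Δ2−h2·(2M2+M3)/6=-448/177
seg 3: a=-5, c=M3/2=172/177, d=(M4−M3)/(6·3)=-172/1593, b=Δ3−h3·(2M3+M4)/6=-226/177
t_q=35/4 → seg 3, τ=3/4; S=-5+-226/177·τ+172/177·τ²+-172/1593·τ³=-5151/944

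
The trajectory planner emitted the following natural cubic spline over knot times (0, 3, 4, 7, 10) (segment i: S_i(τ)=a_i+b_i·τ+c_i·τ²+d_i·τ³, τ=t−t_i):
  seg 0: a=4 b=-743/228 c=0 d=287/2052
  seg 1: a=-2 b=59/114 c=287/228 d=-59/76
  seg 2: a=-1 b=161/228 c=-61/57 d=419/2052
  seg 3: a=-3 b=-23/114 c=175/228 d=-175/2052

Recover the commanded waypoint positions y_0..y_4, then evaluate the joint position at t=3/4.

y_0=4 y_1=-2 y_2=-1 y_3=-3 y_4=1
S(3/4) = 7855/4864

y_0 = S_0(0) = a_0 = 4
y_1 = S_1(0) = a_1 = -2
y_2 = S_2(0) = a_2 = -1
y_3 = S_3(0) = a_3 = -3
y_4 = S_3(3) = 1
t_q=3/4 is in segment 0 (τ=3/4); S_0(τ)=7855/4864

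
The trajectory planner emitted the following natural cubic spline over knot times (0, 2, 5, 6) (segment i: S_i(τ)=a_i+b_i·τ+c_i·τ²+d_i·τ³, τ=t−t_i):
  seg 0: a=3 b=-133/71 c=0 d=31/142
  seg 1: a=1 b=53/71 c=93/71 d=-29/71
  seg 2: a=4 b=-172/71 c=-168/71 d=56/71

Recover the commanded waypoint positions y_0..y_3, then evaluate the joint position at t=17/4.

y_0 = S_0(0) = a_0 = 3
y_1 = S_1(0) = a_1 = 1
y_2 = S_2(0) = a_2 = 4
y_3 = S_2(1) = 0
t_q=17/4 is in segment 1 (τ=9/4); S_1(τ)=21167/4544

y_0=3 y_1=1 y_2=4 y_3=0
S(17/4) = 21167/4544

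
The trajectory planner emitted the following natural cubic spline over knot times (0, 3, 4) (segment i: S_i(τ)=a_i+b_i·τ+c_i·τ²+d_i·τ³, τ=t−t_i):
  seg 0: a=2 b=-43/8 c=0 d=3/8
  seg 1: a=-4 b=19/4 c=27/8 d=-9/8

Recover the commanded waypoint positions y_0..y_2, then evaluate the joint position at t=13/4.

y_0=2 y_1=-4 y_2=3
S(13/4) = -1341/512

y_0 = S_0(0) = a_0 = 2
y_1 = S_1(0) = a_1 = -4
y_2 = S_1(1) = 3
t_q=13/4 is in segment 1 (τ=1/4); S_1(τ)=-1341/512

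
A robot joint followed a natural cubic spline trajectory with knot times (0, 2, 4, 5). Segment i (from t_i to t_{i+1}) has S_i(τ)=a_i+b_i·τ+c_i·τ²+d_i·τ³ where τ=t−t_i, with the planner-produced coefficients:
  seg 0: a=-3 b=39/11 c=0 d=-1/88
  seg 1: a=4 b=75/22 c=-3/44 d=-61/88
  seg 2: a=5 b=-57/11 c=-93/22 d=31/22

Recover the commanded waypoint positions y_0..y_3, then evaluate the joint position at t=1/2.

y_0=-3 y_1=4 y_2=5 y_3=-3
S(1/2) = -865/704

y_0 = S_0(0) = a_0 = -3
y_1 = S_1(0) = a_1 = 4
y_2 = S_2(0) = a_2 = 5
y_3 = S_2(1) = -3
t_q=1/2 is in segment 0 (τ=1/2); S_0(τ)=-865/704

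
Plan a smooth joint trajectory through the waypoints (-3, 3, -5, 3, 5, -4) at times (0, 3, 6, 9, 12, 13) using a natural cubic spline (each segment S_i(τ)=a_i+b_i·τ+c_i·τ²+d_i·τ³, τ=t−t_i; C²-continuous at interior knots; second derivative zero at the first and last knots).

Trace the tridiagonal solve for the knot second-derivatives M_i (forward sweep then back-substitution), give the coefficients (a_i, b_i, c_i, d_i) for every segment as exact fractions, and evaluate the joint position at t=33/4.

Δ: Δ0=2, Δ1=-8/3, Δ2=8/3, Δ3=2/3, Δ4=-9
row 1: diag=12, rhs=-28; c'=1/4, d'=-7/3
row 2: denom=12−3·1/4=45/4; d'=(32−3·-7/3)/(45/4)=52/15
row 3: denom=12−3·4/15=56/5; d'=(-12−3·52/15)/(56/5)=-2
row 4: denom=8−3·15/56=403/56; d'=(-58−3·-2)/(403/56)=-224/31
back: M4=-224/31
back: M3=-2−15/56·-224/31=-2/31
back: M2=52/15−4/15·-2/31=108/31
back: M1=-7/3−1/4·108/31=-298/93
M: M0=0, M1=-298/93, M2=108/31, M3=-2/31, M4=-224/31, M5=0
seg 0: a=-3, c=M0/2=0, d=(M1−M0)/(6·3)=-149/837, b=Δ0−h0·(2M0+M1)/6=335/93
seg 1: a=3, c=M1/2=-149/93, d=(M2−M1)/(6·3)=311/837, b=Δ1−h1·(2M1+M2)/6=-112/93
seg 2: a=-5, c=M2/2=54/31, d=(M3−M2)/(6·3)=-55/279, b=Δ2−h2·(2M2+M3)/6=-73/93
seg 3: a=3, c=M3/2=-1/31, d=(M4−M3)/(6·3)=-37/93, b=Δ3−h3·(2M3+M4)/6=404/93
seg 4: a=5, c=M4/2=-112/31, d=(M5−M4)/(6·1)=112/93, b=Δ4−h4·(2M4+M5)/6=-613/93
t_q=33/4 → seg 2, τ=9/4; S=-5+-73/93·τ+54/31·τ²+-55/279·τ³=-383/1984

  seg 0: a=-3 b=335/93 c=0 d=-149/837
  seg 1: a=3 b=-112/93 c=-149/93 d=311/837
  seg 2: a=-5 b=-73/93 c=54/31 d=-55/279
  seg 3: a=3 b=404/93 c=-1/31 d=-37/93
  seg 4: a=5 b=-613/93 c=-112/31 d=112/93
S(33/4) = -383/1984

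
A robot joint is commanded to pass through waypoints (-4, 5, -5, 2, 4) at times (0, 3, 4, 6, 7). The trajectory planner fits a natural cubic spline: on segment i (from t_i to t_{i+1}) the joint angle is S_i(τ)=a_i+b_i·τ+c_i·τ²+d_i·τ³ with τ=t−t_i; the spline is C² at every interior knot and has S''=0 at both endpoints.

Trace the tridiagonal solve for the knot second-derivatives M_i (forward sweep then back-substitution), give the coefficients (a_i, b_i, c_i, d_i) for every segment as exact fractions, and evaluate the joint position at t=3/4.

Δ: Δ0=3, Δ1=-10, Δ2=7/2, Δ3=2
row 1: diag=8, rhs=-78; c'=1/8, d'=-39/4
row 2: denom=6−1·1/8=47/8; d'=(81−1·-39/4)/(47/8)=726/47
row 3: denom=6−2·16/47=250/47; d'=(-9−2·726/47)/(250/47)=-15/2
back: M3=-15/2
back: M2=726/47−16/47·-15/2=18
back: M1=-39/4−1/8·18=-12
M: M0=0, M1=-12, M2=18, M3=-15/2, M4=0
seg 0: a=-4, c=M0/2=0, d=(M1−M0)/(6·3)=-2/3, b=Δ0−h0·(2M0+M1)/6=9
seg 1: a=5, c=M1/2=-6, d=(M2−M1)/(6·1)=5, b=Δ1−h1·(2M1+M2)/6=-9
seg 2: a=-5, c=M2/2=9, d=(M3−M2)/(6·2)=-17/8, b=Δ2−h2·(2M2+M3)/6=-6
seg 3: a=2, c=M3/2=-15/4, d=(M4−M3)/(6·1)=5/4, b=Δ3−h3·(2M3+M4)/6=9/2
t_q=3/4 → seg 0, τ=3/4; S=-4+9·τ+0·τ²+-2/3·τ³=79/32

  seg 0: a=-4 b=9 c=0 d=-2/3
  seg 1: a=5 b=-9 c=-6 d=5
  seg 2: a=-5 b=-6 c=9 d=-17/8
  seg 3: a=2 b=9/2 c=-15/4 d=5/4
S(3/4) = 79/32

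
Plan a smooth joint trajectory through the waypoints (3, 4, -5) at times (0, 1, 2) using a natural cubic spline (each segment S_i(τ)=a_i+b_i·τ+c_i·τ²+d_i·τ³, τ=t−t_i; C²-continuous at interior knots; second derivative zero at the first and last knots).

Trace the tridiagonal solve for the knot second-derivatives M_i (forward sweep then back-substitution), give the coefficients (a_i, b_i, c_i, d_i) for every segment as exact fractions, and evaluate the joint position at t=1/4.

  seg 0: a=3 b=7/2 c=0 d=-5/2
  seg 1: a=4 b=-4 c=-15/2 d=5/2
S(1/4) = 491/128

Δ: Δ0=1, Δ1=-9
row 1: diag=4, rhs=-60; c'=1/4, d'=-15
back: M1=-15
M: M0=0, M1=-15, M2=0
seg 0: a=3, c=M0/2=0, d=(M1−M0)/(6·1)=-5/2, b=Δ0−h0·(2M0+M1)/6=7/2
seg 1: a=4, c=M1/2=-15/2, d=(M2−M1)/(6·1)=5/2, b=Δ1−h1·(2M1+M2)/6=-4
t_q=1/4 → seg 0, τ=1/4; S=3+7/2·τ+0·τ²+-5/2·τ³=491/128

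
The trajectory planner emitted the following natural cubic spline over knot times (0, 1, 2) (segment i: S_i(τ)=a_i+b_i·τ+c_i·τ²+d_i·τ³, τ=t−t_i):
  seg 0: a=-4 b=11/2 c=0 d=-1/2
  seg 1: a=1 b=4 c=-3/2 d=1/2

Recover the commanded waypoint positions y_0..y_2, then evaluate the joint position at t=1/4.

y_0 = S_0(0) = a_0 = -4
y_1 = S_1(0) = a_1 = 1
y_2 = S_1(1) = 4
t_q=1/4 is in segment 0 (τ=1/4); S_0(τ)=-337/128

y_0=-4 y_1=1 y_2=4
S(1/4) = -337/128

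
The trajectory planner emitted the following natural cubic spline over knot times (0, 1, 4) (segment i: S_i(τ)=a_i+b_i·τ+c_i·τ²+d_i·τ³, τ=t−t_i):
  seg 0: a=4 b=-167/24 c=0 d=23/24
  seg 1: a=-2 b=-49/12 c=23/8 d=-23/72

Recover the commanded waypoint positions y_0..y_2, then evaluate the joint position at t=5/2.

y_0=4 y_1=-2 y_2=3
S(5/2) = -175/64

y_0 = S_0(0) = a_0 = 4
y_1 = S_1(0) = a_1 = -2
y_2 = S_1(3) = 3
t_q=5/2 is in segment 1 (τ=3/2); S_1(τ)=-175/64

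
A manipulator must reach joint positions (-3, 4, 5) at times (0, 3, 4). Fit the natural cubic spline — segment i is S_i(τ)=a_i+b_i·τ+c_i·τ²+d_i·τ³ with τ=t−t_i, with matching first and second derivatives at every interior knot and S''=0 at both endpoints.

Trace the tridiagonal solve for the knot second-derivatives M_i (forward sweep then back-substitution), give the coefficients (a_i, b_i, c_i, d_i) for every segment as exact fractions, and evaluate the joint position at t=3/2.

Δ: Δ0=7/3, Δ1=1
row 1: diag=8, rhs=-8; c'=1/8, d'=-1
back: M1=-1
M: M0=0, M1=-1, M2=0
seg 0: a=-3, c=M0/2=0, d=(M1−M0)/(6·3)=-1/18, b=Δ0−h0·(2M0+M1)/6=17/6
seg 1: a=4, c=M1/2=-1/2, d=(M2−M1)/(6·1)=1/6, b=Δ1−h1·(2M1+M2)/6=4/3
t_q=3/2 → seg 0, τ=3/2; S=-3+17/6·τ+0·τ²+-1/18·τ³=17/16

  seg 0: a=-3 b=17/6 c=0 d=-1/18
  seg 1: a=4 b=4/3 c=-1/2 d=1/6
S(3/2) = 17/16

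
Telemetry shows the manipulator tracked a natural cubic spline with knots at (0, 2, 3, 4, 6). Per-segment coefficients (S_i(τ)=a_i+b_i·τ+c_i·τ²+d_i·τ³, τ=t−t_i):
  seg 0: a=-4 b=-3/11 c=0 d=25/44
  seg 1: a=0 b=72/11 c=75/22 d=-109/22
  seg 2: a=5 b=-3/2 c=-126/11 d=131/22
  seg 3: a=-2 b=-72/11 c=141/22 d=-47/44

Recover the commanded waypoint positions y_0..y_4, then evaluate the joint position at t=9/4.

y_0 = S_0(0) = a_0 = -4
y_1 = S_1(0) = a_1 = 0
y_2 = S_2(0) = a_2 = 5
y_3 = S_3(0) = a_3 = -2
y_4 = S_3(2) = 2
t_q=9/4 is in segment 1 (τ=1/4); S_1(τ)=2495/1408

y_0=-4 y_1=0 y_2=5 y_3=-2 y_4=2
S(9/4) = 2495/1408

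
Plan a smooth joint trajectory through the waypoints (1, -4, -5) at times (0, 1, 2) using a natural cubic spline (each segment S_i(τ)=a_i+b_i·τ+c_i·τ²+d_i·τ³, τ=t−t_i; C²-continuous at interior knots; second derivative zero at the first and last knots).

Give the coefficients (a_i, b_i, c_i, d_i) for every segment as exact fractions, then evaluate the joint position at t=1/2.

  seg 0: a=1 b=-6 c=0 d=1
  seg 1: a=-4 b=-3 c=3 d=-1
S(1/2) = -15/8

Δ: Δ0=-5, Δ1=-1
row 1: diag=4, rhs=24; c'=1/4, d'=6
back: M1=6
M: M0=0, M1=6, M2=0
seg 0: a=1, c=M0/2=0, d=(M1−M0)/(6·1)=1, b=Δ0−h0·(2M0+M1)/6=-6
seg 1: a=-4, c=M1/2=3, d=(M2−M1)/(6·1)=-1, b=Δ1−h1·(2M1+M2)/6=-3
t_q=1/2 → seg 0, τ=1/2; S=1+-6·τ+0·τ²+1·τ³=-15/8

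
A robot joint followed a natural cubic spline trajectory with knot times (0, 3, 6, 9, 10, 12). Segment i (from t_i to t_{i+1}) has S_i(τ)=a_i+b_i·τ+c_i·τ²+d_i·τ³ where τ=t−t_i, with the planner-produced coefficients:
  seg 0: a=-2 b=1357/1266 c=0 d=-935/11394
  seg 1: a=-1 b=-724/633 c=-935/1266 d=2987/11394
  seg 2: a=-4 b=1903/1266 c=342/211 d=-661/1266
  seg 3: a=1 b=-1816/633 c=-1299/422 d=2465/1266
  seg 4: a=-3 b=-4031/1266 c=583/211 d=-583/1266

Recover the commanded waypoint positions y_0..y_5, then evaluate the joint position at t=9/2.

y_0=-2 y_1=-1 y_2=-4 y_3=1 y_4=-3 y_5=-2
S(9/2) = -11791/3376

y_0 = S_0(0) = a_0 = -2
y_1 = S_1(0) = a_1 = -1
y_2 = S_2(0) = a_2 = -4
y_3 = S_3(0) = a_3 = 1
y_4 = S_4(0) = a_4 = -3
y_5 = S_4(2) = -2
t_q=9/2 is in segment 1 (τ=3/2); S_1(τ)=-11791/3376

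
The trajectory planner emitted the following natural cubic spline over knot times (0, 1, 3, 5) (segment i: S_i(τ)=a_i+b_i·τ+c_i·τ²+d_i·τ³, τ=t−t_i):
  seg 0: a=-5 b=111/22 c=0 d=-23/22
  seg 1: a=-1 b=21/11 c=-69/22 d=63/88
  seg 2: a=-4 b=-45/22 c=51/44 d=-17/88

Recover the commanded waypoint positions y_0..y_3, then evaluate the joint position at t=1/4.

y_0=-5 y_1=-1 y_2=-4 y_3=-5
S(1/4) = -5287/1408

y_0 = S_0(0) = a_0 = -5
y_1 = S_1(0) = a_1 = -1
y_2 = S_2(0) = a_2 = -4
y_3 = S_2(2) = -5
t_q=1/4 is in segment 0 (τ=1/4); S_0(τ)=-5287/1408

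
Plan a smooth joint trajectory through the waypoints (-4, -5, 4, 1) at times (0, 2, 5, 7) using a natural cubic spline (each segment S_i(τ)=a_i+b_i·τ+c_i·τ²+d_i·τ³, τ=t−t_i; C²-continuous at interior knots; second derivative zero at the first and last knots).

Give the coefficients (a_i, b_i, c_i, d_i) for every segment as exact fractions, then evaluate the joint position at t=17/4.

  seg 0: a=-4 b=-285/182 c=0 d=97/364
  seg 1: a=-5 b=297/182 c=291/182 d=-8/21
  seg 2: a=4 b=171/182 c=-333/182 d=111/364
S(17/4) = 7067/2912

Δ: Δ0=-1/2, Δ1=3, Δ2=-3/2
row 1: diag=10, rhs=21; c'=3/10, d'=21/10
row 2: denom=10−3·3/10=91/10; d'=(-27−3·21/10)/(91/10)=-333/91
back: M2=-333/91
back: M1=21/10−3/10·-333/91=291/91
M: M0=0, M1=291/91, M2=-333/91, M3=0
seg 0: a=-4, c=M0/2=0, d=(M1−M0)/(6·2)=97/364, b=Δ0−h0·(2M0+M1)/6=-285/182
seg 1: a=-5, c=M1/2=291/182, d=(M2−M1)/(6·3)=-8/21, b=Δ1−h1·(2M1+M2)/6=297/182
seg 2: a=4, c=M2/2=-333/182, d=(M3−M2)/(6·2)=111/364, b=Δ2−h2·(2M2+M3)/6=171/182
t_q=17/4 → seg 1, τ=9/4; S=-5+297/182·τ+291/182·τ²+-8/21·τ³=7067/2912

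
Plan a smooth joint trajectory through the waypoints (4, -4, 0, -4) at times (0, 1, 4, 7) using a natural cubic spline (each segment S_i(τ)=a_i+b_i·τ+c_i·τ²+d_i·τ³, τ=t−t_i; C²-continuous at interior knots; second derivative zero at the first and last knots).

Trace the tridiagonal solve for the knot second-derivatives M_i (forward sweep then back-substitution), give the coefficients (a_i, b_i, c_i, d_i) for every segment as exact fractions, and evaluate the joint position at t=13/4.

  seg 0: a=4 b=-272/29 c=0 d=40/29
  seg 1: a=-4 b=-152/29 c=120/29 d=-508/783
  seg 2: a=0 b=60/29 c=-148/87 d=148/783
S(13/4) = -1037/464

Δ: Δ0=-8, Δ1=4/3, Δ2=-4/3
row 1: diag=8, rhs=56; c'=3/8, d'=7
row 2: denom=12−3·3/8=87/8; d'=(-16−3·7)/(87/8)=-296/87
back: M2=-296/87
back: M1=7−3/8·-296/87=240/29
M: M0=0, M1=240/29, M2=-296/87, M3=0
seg 0: a=4, c=M0/2=0, d=(M1−M0)/(6·1)=40/29, b=Δ0−h0·(2M0+M1)/6=-272/29
seg 1: a=-4, c=M1/2=120/29, d=(M2−M1)/(6·3)=-508/783, b=Δ1−h1·(2M1+M2)/6=-152/29
seg 2: a=0, c=M2/2=-148/87, d=(M3−M2)/(6·3)=148/783, b=Δ2−h2·(2M2+M3)/6=60/29
t_q=13/4 → seg 1, τ=9/4; S=-4+-152/29·τ+120/29·τ²+-508/783·τ³=-1037/464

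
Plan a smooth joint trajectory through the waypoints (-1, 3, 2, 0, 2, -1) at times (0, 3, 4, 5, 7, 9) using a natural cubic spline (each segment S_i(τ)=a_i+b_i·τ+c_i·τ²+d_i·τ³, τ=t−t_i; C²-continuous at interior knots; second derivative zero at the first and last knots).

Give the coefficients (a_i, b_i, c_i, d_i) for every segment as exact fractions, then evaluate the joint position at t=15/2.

  seg 0: a=-1 b=8071/3900 c=0 d=-319/3900
  seg 1: a=3 b=-271/1950 c=-957/1300 d=-487/3900
  seg 2: a=2 b=-1549/780 c=-361/325 d=329/300
  seg 3: a=0 b=-1789/1950 c=2833/1300 d=-119/195
  seg 4: a=2 b=929/1950 c=-1927/1300 d=1927/7800
S(15/2) = 39489/20800

Δ: Δ0=4/3, Δ1=-1, Δ2=-2, Δ3=1, Δ4=-3/2
row 1: diag=8, rhs=-14; c'=1/8, d'=-7/4
row 2: denom=4−1·1/8=31/8; d'=(-6−1·-7/4)/(31/8)=-34/31
row 3: denom=6−1·8/31=178/31; d'=(18−1·-34/31)/(178/31)=296/89
row 4: denom=8−2·31/89=650/89; d'=(-15−2·296/89)/(650/89)=-1927/650
back: M4=-1927/650
back: M3=296/89−31/89·-1927/650=2833/650
back: M2=-34/31−8/31·2833/650=-722/325
back: M1=-7/4−1/8·-722/325=-957/650
M: M0=0, M1=-957/650, M2=-722/325, M3=2833/650, M4=-1927/650, M5=0
seg 0: a=-1, c=M0/2=0, d=(M1−M0)/(6·3)=-319/3900, b=Δ0−h0·(2M0+M1)/6=8071/3900
seg 1: a=3, c=M1/2=-957/1300, d=(M2−M1)/(6·1)=-487/3900, b=Δ1−h1·(2M1+M2)/6=-271/1950
seg 2: a=2, c=M2/2=-361/325, d=(M3−M2)/(6·1)=329/300, b=Δ2−h2·(2M2+M3)/6=-1549/780
seg 3: a=0, c=M3/2=2833/1300, d=(M4−M3)/(6·2)=-119/195, b=Δ3−h3·(2M3+M4)/6=-1789/1950
seg 4: a=2, c=M4/2=-1927/1300, d=(M5−M4)/(6·2)=1927/7800, b=Δ4−h4·(2M4+M5)/6=929/1950
t_q=15/2 → seg 4, τ=1/2; S=2+929/1950·τ+-1927/1300·τ²+1927/7800·τ³=39489/20800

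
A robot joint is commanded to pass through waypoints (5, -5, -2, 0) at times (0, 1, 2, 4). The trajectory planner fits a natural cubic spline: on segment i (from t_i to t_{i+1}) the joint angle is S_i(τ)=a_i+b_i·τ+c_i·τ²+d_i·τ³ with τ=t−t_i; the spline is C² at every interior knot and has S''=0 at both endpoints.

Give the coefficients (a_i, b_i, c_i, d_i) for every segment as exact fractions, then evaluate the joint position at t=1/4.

  seg 0: a=5 b=-310/23 c=0 d=80/23
  seg 1: a=-5 b=-70/23 c=240/23 d=-101/23
  seg 2: a=-2 b=107/23 c=-63/23 d=21/46
S(1/4) = 155/92

Δ: Δ0=-10, Δ1=3, Δ2=1
row 1: diag=4, rhs=78; c'=1/4, d'=39/2
row 2: denom=6−1·1/4=23/4; d'=(-12−1·39/2)/(23/4)=-126/23
back: M2=-126/23
back: M1=39/2−1/4·-126/23=480/23
M: M0=0, M1=480/23, M2=-126/23, M3=0
seg 0: a=5, c=M0/2=0, d=(M1−M0)/(6·1)=80/23, b=Δ0−h0·(2M0+M1)/6=-310/23
seg 1: a=-5, c=M1/2=240/23, d=(M2−M1)/(6·1)=-101/23, b=Δ1−h1·(2M1+M2)/6=-70/23
seg 2: a=-2, c=M2/2=-63/23, d=(M3−M2)/(6·2)=21/46, b=Δ2−h2·(2M2+M3)/6=107/23
t_q=1/4 → seg 0, τ=1/4; S=5+-310/23·τ+0·τ²+80/23·τ³=155/92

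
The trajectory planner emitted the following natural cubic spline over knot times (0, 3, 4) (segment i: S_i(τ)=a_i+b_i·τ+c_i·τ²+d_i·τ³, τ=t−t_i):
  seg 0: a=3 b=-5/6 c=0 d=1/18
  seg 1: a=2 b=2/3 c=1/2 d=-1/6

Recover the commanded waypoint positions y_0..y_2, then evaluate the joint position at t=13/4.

y_0 = S_0(0) = a_0 = 3
y_1 = S_1(0) = a_1 = 2
y_2 = S_1(1) = 3
t_q=13/4 is in segment 1 (τ=1/4); S_1(τ)=281/128

y_0=3 y_1=2 y_2=3
S(13/4) = 281/128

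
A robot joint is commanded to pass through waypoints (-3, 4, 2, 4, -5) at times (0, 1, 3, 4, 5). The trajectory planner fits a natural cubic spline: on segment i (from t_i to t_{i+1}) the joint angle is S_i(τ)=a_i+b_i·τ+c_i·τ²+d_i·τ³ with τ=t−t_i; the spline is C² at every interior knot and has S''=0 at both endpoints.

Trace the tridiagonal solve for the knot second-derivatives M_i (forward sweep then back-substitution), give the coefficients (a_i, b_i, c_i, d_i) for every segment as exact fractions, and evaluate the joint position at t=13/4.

  seg 0: a=-3 b=542/61 c=0 d=-115/61
  seg 1: a=4 b=197/61 c=-345/61 d=108/61
  seg 2: a=2 b=113/61 c=303/61 d=-294/61
  seg 3: a=4 b=-163/61 c=-579/61 d=193/61
S(13/4) = 5267/1952

Δ: Δ0=7, Δ1=-1, Δ2=2, Δ3=-9
row 1: diag=6, rhs=-48; c'=1/3, d'=-8
row 2: denom=6−2·1/3=16/3; d'=(18−2·-8)/(16/3)=51/8
row 3: denom=4−1·3/16=61/16; d'=(-66−1·51/8)/(61/16)=-1158/61
back: M3=-1158/61
back: M2=51/8−3/16·-1158/61=606/61
back: M1=-8−1/3·606/61=-690/61
M: M0=0, M1=-690/61, M2=606/61, M3=-1158/61, M4=0
seg 0: a=-3, c=M0/2=0, d=(M1−M0)/(6·1)=-115/61, b=Δ0−h0·(2M0+M1)/6=542/61
seg 1: a=4, c=M1/2=-345/61, d=(M2−M1)/(6·2)=108/61, b=Δ1−h1·(2M1+M2)/6=197/61
seg 2: a=2, c=M2/2=303/61, d=(M3−M2)/(6·1)=-294/61, b=Δ2−h2·(2M2+M3)/6=113/61
seg 3: a=4, c=M3/2=-579/61, d=(M4−M3)/(6·1)=193/61, b=Δ3−h3·(2M3+M4)/6=-163/61
t_q=13/4 → seg 2, τ=1/4; S=2+113/61·τ+303/61·τ²+-294/61·τ³=5267/1952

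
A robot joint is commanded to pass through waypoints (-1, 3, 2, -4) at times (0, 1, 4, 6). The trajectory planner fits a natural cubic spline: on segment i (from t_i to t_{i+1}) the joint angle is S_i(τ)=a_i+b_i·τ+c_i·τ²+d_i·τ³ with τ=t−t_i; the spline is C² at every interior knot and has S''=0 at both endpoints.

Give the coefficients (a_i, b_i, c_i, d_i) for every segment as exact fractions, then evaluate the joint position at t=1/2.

Δ: Δ0=4, Δ1=-1/3, Δ2=-3
row 1: diag=8, rhs=-26; c'=3/8, d'=-13/4
row 2: denom=10−3·3/8=71/8; d'=(-16−3·-13/4)/(71/8)=-50/71
back: M2=-50/71
back: M1=-13/4−3/8·-50/71=-212/71
M: M0=0, M1=-212/71, M2=-50/71, M3=0
seg 0: a=-1, c=M0/2=0, d=(M1−M0)/(6·1)=-106/213, b=Δ0−h0·(2M0+M1)/6=958/213
seg 1: a=3, c=M1/2=-106/71, d=(M2−M1)/(6·3)=9/71, b=Δ1−h1·(2M1+M2)/6=640/213
seg 2: a=2, c=M2/2=-25/71, d=(M3−M2)/(6·2)=25/426, b=Δ2−h2·(2M2+M3)/6=-539/213
t_q=1/2 → seg 0, τ=1/2; S=-1+958/213·τ+0·τ²+-106/213·τ³=337/284

  seg 0: a=-1 b=958/213 c=0 d=-106/213
  seg 1: a=3 b=640/213 c=-106/71 d=9/71
  seg 2: a=2 b=-539/213 c=-25/71 d=25/426
S(1/2) = 337/284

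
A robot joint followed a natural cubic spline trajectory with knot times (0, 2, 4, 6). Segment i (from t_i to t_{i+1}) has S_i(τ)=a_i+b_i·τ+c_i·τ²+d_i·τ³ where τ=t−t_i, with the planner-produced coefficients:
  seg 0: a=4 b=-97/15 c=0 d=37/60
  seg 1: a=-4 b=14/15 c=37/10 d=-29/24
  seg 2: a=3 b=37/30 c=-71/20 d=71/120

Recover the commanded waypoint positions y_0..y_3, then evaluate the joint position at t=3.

y_0 = S_0(0) = a_0 = 4
y_1 = S_1(0) = a_1 = -4
y_2 = S_2(0) = a_2 = 3
y_3 = S_2(2) = -4
t_q=3 is in segment 1 (τ=1); S_1(τ)=-23/40

y_0=4 y_1=-4 y_2=3 y_3=-4
S(3) = -23/40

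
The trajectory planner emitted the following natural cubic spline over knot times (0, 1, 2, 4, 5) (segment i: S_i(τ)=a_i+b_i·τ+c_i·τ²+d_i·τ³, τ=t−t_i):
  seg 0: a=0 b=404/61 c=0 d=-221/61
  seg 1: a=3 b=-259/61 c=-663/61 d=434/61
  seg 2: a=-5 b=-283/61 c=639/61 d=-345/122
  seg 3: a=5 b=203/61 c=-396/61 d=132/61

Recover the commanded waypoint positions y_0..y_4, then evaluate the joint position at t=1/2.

y_0 = S_0(0) = a_0 = 0
y_1 = S_1(0) = a_1 = 3
y_2 = S_2(0) = a_2 = -5
y_3 = S_3(0) = a_3 = 5
y_4 = S_3(1) = 4
t_q=1/2 is in segment 0 (τ=1/2); S_0(τ)=1395/488

y_0=0 y_1=3 y_2=-5 y_3=5 y_4=4
S(1/2) = 1395/488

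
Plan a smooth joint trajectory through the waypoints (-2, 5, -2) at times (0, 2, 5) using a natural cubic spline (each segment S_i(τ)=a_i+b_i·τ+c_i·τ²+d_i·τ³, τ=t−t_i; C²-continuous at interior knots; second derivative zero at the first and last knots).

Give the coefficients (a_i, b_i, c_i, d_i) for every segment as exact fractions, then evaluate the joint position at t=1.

Δ: Δ0=7/2, Δ1=-7/3
row 1: diag=10, rhs=-35; c'=3/10, d'=-7/2
back: M1=-7/2
M: M0=0, M1=-7/2, M2=0
seg 0: a=-2, c=M0/2=0, d=(M1−M0)/(6·2)=-7/24, b=Δ0−h0·(2M0+M1)/6=14/3
seg 1: a=5, c=M1/2=-7/4, d=(M2−M1)/(6·3)=7/36, b=Δ1−h1·(2M1+M2)/6=7/6
t_q=1 → seg 0, τ=1; S=-2+14/3·τ+0·τ²+-7/24·τ³=19/8

  seg 0: a=-2 b=14/3 c=0 d=-7/24
  seg 1: a=5 b=7/6 c=-7/4 d=7/36
S(1) = 19/8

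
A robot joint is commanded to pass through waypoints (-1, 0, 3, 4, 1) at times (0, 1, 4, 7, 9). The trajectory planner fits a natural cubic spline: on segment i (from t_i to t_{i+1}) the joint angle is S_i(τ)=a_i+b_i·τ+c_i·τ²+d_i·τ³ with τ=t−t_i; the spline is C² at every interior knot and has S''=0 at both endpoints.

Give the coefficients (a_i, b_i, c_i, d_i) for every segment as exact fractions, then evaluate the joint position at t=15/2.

  seg 0: a=-1 b=227/228 c=0 d=1/228
  seg 1: a=0 b=115/114 c=1/76 d=-11/2052
  seg 2: a=3 b=215/228 c=-2/57 d=-115/2052
  seg 3: a=4 b=-89/114 c=-41/76 d=41/456
S(15/2) = 4239/1216

Δ: Δ0=1, Δ1=1, Δ2=1/3, Δ3=-3/2
row 1: diag=8, rhs=0; c'=3/8, d'=0
row 2: denom=12−3·3/8=87/8; d'=(-4−3·0)/(87/8)=-32/87
row 3: denom=10−3·8/29=266/29; d'=(-11−3·-32/87)/(266/29)=-41/38
back: M3=-41/38
back: M2=-32/87−8/29·-41/38=-4/57
back: M1=0−3/8·-4/57=1/38
M: M0=0, M1=1/38, M2=-4/57, M3=-41/38, M4=0
seg 0: a=-1, c=M0/2=0, d=(M1−M0)/(6·1)=1/228, b=Δ0−h0·(2M0+M1)/6=227/228
seg 1: a=0, c=M1/2=1/76, d=(M2−M1)/(6·3)=-11/2052, b=Δ1−h1·(2M1+M2)/6=115/114
seg 2: a=3, c=M2/2=-2/57, d=(M3−M2)/(6·3)=-115/2052, b=Δ2−h2·(2M2+M3)/6=215/228
seg 3: a=4, c=M3/2=-41/76, d=(M4−M3)/(6·2)=41/456, b=Δ3−h3·(2M3+M4)/6=-89/114
t_q=15/2 → seg 3, τ=1/2; S=4+-89/114·τ+-41/76·τ²+41/456·τ³=4239/1216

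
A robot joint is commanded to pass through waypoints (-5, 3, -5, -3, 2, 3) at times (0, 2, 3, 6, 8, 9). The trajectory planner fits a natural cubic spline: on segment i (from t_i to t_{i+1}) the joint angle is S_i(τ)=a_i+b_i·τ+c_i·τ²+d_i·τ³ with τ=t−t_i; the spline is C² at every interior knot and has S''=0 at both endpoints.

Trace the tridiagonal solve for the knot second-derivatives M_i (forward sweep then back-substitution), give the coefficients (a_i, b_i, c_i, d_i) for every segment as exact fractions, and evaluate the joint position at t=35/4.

  seg 0: a=-5 b=14681/1731 c=0 d=-7757/6924
  seg 1: a=3 b=-8590/1731 c=-7757/1154 d=12755/3462
  seg 2: a=-5 b=-25457/3462 c=2499/577 d=-1913/3462
  seg 3: a=-3 b=6428/1731 c=-741/1154 d=245/13848
  seg 4: a=2 b=4699/3462 c=-1237/2308 d=1237/6924
S(35/4) = 412393/147712

Δ: Δ0=4, Δ1=-8, Δ2=2/3, Δ3=5/2, Δ4=1
row 1: diag=6, rhs=-72; c'=1/6, d'=-12
row 2: denom=8−1·1/6=47/6; d'=(52−1·-12)/(47/6)=384/47
row 3: denom=10−3·18/47=416/47; d'=(11−3·384/47)/(416/47)=-635/416
row 4: denom=6−2·47/208=577/104; d'=(-9−2·-635/416)/(577/104)=-1237/1154
back: M4=-1237/1154
back: M3=-635/416−47/208·-1237/1154=-741/577
back: M2=384/47−18/47·-741/577=4998/577
back: M1=-12−1/6·4998/577=-7757/577
M: M0=0, M1=-7757/577, M2=4998/577, M3=-741/577, M4=-1237/1154, M5=0
seg 0: a=-5, c=M0/2=0, d=(M1−M0)/(6·2)=-7757/6924, b=Δ0−h0·(2M0+M1)/6=14681/1731
seg 1: a=3, c=M1/2=-7757/1154, d=(M2−M1)/(6·1)=12755/3462, b=Δ1−h1·(2M1+M2)/6=-8590/1731
seg 2: a=-5, c=M2/2=2499/577, d=(M3−M2)/(6·3)=-1913/3462, b=Δ2−h2·(2M2+M3)/6=-25457/3462
seg 3: a=-3, c=M3/2=-741/1154, d=(M4−M3)/(6·2)=245/13848, b=Δ3−h3·(2M3+M4)/6=6428/1731
seg 4: a=2, c=M4/2=-1237/2308, d=(M5−M4)/(6·1)=1237/6924, b=Δ4−h4·(2M4+M5)/6=4699/3462
t_q=35/4 → seg 4, τ=3/4; S=2+4699/3462·τ+-1237/2308·τ²+1237/6924·τ³=412393/147712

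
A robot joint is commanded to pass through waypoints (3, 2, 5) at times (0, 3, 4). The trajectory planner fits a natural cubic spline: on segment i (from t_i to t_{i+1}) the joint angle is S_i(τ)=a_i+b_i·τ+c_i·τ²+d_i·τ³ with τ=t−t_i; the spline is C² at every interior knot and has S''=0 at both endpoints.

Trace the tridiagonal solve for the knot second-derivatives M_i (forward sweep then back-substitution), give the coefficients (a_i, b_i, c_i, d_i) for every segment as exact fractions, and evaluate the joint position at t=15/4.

Δ: Δ0=-1/3, Δ1=3
row 1: diag=8, rhs=20; c'=1/8, d'=5/2
back: M1=5/2
M: M0=0, M1=5/2, M2=0
seg 0: a=3, c=M0/2=0, d=(M1−M0)/(6·3)=5/36, b=Δ0−h0·(2M0+M1)/6=-19/12
seg 1: a=2, c=M1/2=5/4, d=(M2−M1)/(6·1)=-5/12, b=Δ1−h1·(2M1+M2)/6=13/6
t_q=15/4 → seg 1, τ=3/4; S=2+13/6·τ+5/4·τ²+-5/12·τ³=1063/256

  seg 0: a=3 b=-19/12 c=0 d=5/36
  seg 1: a=2 b=13/6 c=5/4 d=-5/12
S(15/4) = 1063/256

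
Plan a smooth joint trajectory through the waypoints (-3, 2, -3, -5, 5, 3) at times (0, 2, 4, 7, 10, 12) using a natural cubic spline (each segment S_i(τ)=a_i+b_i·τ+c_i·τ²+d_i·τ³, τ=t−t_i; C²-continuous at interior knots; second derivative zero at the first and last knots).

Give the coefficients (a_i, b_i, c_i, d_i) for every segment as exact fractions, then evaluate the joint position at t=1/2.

  seg 0: a=-3 b=7417/1929 c=0 d=-5189/15432
  seg 1: a=2 b=-733/3858 c=-5189/2572 d=6655/15432
  seg 2: a=-3 b=-5951/1929 c=733/1286 d=911/11574
  seg 3: a=-5 b=9491/3858 c=822/643 d=-3809/11574
  seg 4: a=5 b=2401/1929 c=-2165/1286 d=2165/7716
S(1/2) = -46071/41152

Δ: Δ0=5/2, Δ1=-5/2, Δ2=-2/3, Δ3=10/3, Δ4=-1
row 1: diag=8, rhs=-30; c'=1/4, d'=-15/4
row 2: denom=10−2·1/4=19/2; d'=(11−2·-15/4)/(19/2)=37/19
row 3: denom=12−3·6/19=210/19; d'=(24−3·37/19)/(210/19)=23/14
row 4: denom=10−3·19/70=643/70; d'=(-26−3·23/14)/(643/70)=-2165/643
back: M4=-2165/643
back: M3=23/14−19/70·-2165/643=1644/643
back: M2=37/19−6/19·1644/643=733/643
back: M1=-15/4−1/4·733/643=-5189/1286
M: M0=0, M1=-5189/1286, M2=733/643, M3=1644/643, M4=-2165/643, M5=0
seg 0: a=-3, c=M0/2=0, d=(M1−M0)/(6·2)=-5189/15432, b=Δ0−h0·(2M0+M1)/6=7417/1929
seg 1: a=2, c=M1/2=-5189/2572, d=(M2−M1)/(6·2)=6655/15432, b=Δ1−h1·(2M1+M2)/6=-733/3858
seg 2: a=-3, c=M2/2=733/1286, d=(M3−M2)/(6·3)=911/11574, b=Δ2−h2·(2M2+M3)/6=-5951/1929
seg 3: a=-5, c=M3/2=822/643, d=(M4−M3)/(6·3)=-3809/11574, b=Δ3−h3·(2M3+M4)/6=9491/3858
seg 4: a=5, c=M4/2=-2165/1286, d=(M5−M4)/(6·2)=2165/7716, b=Δ4−h4·(2M4+M5)/6=2401/1929
t_q=1/2 → seg 0, τ=1/2; S=-3+7417/1929·τ+0·τ²+-5189/15432·τ³=-46071/41152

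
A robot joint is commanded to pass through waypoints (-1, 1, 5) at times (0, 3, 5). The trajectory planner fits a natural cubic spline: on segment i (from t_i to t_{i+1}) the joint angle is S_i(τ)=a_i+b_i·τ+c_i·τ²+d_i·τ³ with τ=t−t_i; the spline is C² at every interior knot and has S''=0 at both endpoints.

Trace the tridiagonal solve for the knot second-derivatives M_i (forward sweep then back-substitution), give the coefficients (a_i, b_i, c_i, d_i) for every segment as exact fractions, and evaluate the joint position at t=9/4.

  seg 0: a=-1 b=4/15 c=0 d=2/45
  seg 1: a=1 b=22/15 c=2/5 d=-1/15
S(9/4) = 17/160

Δ: Δ0=2/3, Δ1=2
row 1: diag=10, rhs=8; c'=1/5, d'=4/5
back: M1=4/5
M: M0=0, M1=4/5, M2=0
seg 0: a=-1, c=M0/2=0, d=(M1−M0)/(6·3)=2/45, b=Δ0−h0·(2M0+M1)/6=4/15
seg 1: a=1, c=M1/2=2/5, d=(M2−M1)/(6·2)=-1/15, b=Δ1−h1·(2M1+M2)/6=22/15
t_q=9/4 → seg 0, τ=9/4; S=-1+4/15·τ+0·τ²+2/45·τ³=17/160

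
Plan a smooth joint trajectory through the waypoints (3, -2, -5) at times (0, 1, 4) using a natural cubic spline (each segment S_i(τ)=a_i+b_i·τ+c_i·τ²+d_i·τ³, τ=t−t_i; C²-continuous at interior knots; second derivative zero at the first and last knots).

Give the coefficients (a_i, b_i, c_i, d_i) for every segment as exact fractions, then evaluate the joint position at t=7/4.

  seg 0: a=3 b=-11/2 c=0 d=1/2
  seg 1: a=-2 b=-4 c=3/2 d=-1/6
S(7/4) = -541/128

Δ: Δ0=-5, Δ1=-1
row 1: diag=8, rhs=24; c'=3/8, d'=3
back: M1=3
M: M0=0, M1=3, M2=0
seg 0: a=3, c=M0/2=0, d=(M1−M0)/(6·1)=1/2, b=Δ0−h0·(2M0+M1)/6=-11/2
seg 1: a=-2, c=M1/2=3/2, d=(M2−M1)/(6·3)=-1/6, b=Δ1−h1·(2M1+M2)/6=-4
t_q=7/4 → seg 1, τ=3/4; S=-2+-4·τ+3/2·τ²+-1/6·τ³=-541/128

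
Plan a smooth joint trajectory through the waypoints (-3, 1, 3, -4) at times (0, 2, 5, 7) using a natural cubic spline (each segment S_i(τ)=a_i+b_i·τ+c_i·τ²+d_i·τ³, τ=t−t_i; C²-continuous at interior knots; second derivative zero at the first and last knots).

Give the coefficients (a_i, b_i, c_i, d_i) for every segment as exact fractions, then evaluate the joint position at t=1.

  seg 0: a=-3 b=551/273 c=0 d=-5/1092
  seg 1: a=1 b=536/273 c=-5/182 d=-17/126
  seg 2: a=3 b=-1007/546 c=-113/91 d=113/546
S(1) = -359/364

Δ: Δ0=2, Δ1=2/3, Δ2=-7/2
row 1: diag=10, rhs=-8; c'=3/10, d'=-4/5
row 2: denom=10−3·3/10=91/10; d'=(-25−3·-4/5)/(91/10)=-226/91
back: M2=-226/91
back: M1=-4/5−3/10·-226/91=-5/91
M: M0=0, M1=-5/91, M2=-226/91, M3=0
seg 0: a=-3, c=M0/2=0, d=(M1−M0)/(6·2)=-5/1092, b=Δ0−h0·(2M0+M1)/6=551/273
seg 1: a=1, c=M1/2=-5/182, d=(M2−M1)/(6·3)=-17/126, b=Δ1−h1·(2M1+M2)/6=536/273
seg 2: a=3, c=M2/2=-113/91, d=(M3−M2)/(6·2)=113/546, b=Δ2−h2·(2M2+M3)/6=-1007/546
t_q=1 → seg 0, τ=1; S=-3+551/273·τ+0·τ²+-5/1092·τ³=-359/364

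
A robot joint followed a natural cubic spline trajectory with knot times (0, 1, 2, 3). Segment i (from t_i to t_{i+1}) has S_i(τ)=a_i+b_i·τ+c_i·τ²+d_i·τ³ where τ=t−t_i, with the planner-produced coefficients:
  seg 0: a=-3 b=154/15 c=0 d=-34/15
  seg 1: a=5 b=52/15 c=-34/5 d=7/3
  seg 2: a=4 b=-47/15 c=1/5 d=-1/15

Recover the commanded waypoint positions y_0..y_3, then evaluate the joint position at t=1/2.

y_0 = S_0(0) = a_0 = -3
y_1 = S_1(0) = a_1 = 5
y_2 = S_2(0) = a_2 = 4
y_3 = S_2(1) = 1
t_q=1/2 is in segment 0 (τ=1/2); S_0(τ)=37/20

y_0=-3 y_1=5 y_2=4 y_3=1
S(1/2) = 37/20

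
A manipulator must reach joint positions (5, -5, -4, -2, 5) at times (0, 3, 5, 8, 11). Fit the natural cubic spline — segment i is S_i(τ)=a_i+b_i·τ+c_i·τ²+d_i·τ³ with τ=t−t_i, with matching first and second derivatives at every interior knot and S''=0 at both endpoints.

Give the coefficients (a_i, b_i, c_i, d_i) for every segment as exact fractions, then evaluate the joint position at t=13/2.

  seg 0: a=5 b=-3223/708 c=0 d=863/6372
  seg 1: a=-5 b=-317/354 c=863/708 d=-123/472
  seg 2: a=-4 b=151/177 c=-61/177 d=50/531
  seg 3: a=-2 b=235/177 c=89/177 d=-89/1593
S(13/2) = -375/118

Δ: Δ0=-10/3, Δ1=1/2, Δ2=2/3, Δ3=7/3
row 1: diag=10, rhs=23; c'=1/5, d'=23/10
row 2: denom=10−2·1/5=48/5; d'=(1−2·23/10)/(48/5)=-3/8
row 3: denom=12−3·5/16=177/16; d'=(10−3·-3/8)/(177/16)=178/177
back: M3=178/177
back: M2=-3/8−5/16·178/177=-122/177
back: M1=23/10−1/5·-122/177=863/354
M: M0=0, M1=863/354, M2=-122/177, M3=178/177, M4=0
seg 0: a=5, c=M0/2=0, d=(M1−M0)/(6·3)=863/6372, b=Δ0−h0·(2M0+M1)/6=-3223/708
seg 1: a=-5, c=M1/2=863/708, d=(M2−M1)/(6·2)=-123/472, b=Δ1−h1·(2M1+M2)/6=-317/354
seg 2: a=-4, c=M2/2=-61/177, d=(M3−M2)/(6·3)=50/531, b=Δ2−h2·(2M2+M3)/6=151/177
seg 3: a=-2, c=M3/2=89/177, d=(M4−M3)/(6·3)=-89/1593, b=Δ3−h3·(2M3+M4)/6=235/177
t_q=13/2 → seg 2, τ=3/2; S=-4+151/177·τ+-61/177·τ²+50/531·τ³=-375/118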